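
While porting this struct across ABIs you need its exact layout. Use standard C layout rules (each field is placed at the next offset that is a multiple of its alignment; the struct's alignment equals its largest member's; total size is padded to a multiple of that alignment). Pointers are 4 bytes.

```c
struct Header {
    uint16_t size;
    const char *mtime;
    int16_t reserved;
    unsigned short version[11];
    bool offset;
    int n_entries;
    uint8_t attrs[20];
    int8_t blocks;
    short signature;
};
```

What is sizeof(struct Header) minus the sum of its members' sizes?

@0: size [2B, align 2] → 2
+2 pad (align 4)
@4: mtime [4B, align 4] → 8
@8: reserved [2B, align 2] → 10
@10: version [22B, align 2] → 32
@32: offset [1B, align 1] → 33
+3 pad (align 4)
@36: n_entries [4B, align 4] → 40
@40: attrs [20B, align 1] → 60
@60: blocks [1B, align 1] → 61
+1 pad (align 2)
@62: signature [2B, align 2] → 64
size 64, align 4
data bytes 58, size 64 → padding 6

6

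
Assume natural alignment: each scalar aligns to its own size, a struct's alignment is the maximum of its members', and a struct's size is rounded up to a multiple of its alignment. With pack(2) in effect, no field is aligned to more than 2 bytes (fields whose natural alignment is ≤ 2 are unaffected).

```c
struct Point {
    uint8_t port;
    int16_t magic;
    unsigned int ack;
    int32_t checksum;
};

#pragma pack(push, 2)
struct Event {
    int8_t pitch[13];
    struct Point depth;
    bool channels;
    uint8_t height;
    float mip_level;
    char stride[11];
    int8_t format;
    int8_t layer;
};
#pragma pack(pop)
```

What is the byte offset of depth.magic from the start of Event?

Point: port at 0 (size 1, align 1) → ends 1; pad 1 to align 2 for magic; magic at 2 (size 2, align 2) → ends 4; ack at 4 (size 4, align 4) → ends 8; checksum at 8 (size 4, align 4) → ends 12; total 12 bytes, alignment 4
pitch at 0 (size 13, align 1) → ends 13
pad 1 to align 2 for depth
depth at 14 (size 12, align 2) → ends 26
within Point: magic at 2
14 + 2 = 16

16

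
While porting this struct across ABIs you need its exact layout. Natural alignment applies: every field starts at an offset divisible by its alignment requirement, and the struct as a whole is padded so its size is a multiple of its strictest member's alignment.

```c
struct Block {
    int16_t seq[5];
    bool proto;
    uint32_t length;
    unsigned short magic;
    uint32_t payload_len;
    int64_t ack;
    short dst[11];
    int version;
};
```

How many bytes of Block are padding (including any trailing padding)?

@0: seq [10B, align 2] → 10
@10: proto [1B, align 1] → 11
+1 pad (align 4)
@12: length [4B, align 4] → 16
@16: magic [2B, align 2] → 18
+2 pad (align 4)
@20: payload_len [4B, align 4] → 24
@24: ack [8B, align 8] → 32
@32: dst [22B, align 2] → 54
+2 pad (align 4)
@56: version [4B, align 4] → 60
+4 tail pad (align 8)
size 64, align 8
data bytes 55, size 64 → padding 9

9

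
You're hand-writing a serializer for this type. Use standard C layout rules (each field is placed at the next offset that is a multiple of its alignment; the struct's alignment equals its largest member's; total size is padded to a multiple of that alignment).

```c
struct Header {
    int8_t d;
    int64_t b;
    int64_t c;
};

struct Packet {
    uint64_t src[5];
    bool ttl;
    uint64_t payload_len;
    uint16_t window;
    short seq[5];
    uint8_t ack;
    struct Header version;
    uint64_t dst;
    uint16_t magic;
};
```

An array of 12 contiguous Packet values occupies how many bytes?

1344

Header: 0..1  d  (1B, 1-aligned); 1..8  -- padding (7B); 8..16  b  (8B, 8-aligned); 16..24  c  (8B, 8-aligned); sizeof = 24, alignof = 8
0..40  src  (40B, 8-aligned)
40..41  ttl  (1B, 1-aligned)
41..48  -- padding (7B)
48..56  payload_len  (8B, 8-aligned)
56..58  window  (2B, 2-aligned)
58..68  seq  (10B, 2-aligned)
68..69  ack  (1B, 1-aligned)
69..72  -- padding (3B)
72..96  version  (24B, 8-aligned)
96..104  dst  (8B, 8-aligned)
104..106  magic  (2B, 2-aligned)
106..112  -- tail padding (6B)
sizeof = 112, alignof = 8
array of 12: 12 × 112 = 1344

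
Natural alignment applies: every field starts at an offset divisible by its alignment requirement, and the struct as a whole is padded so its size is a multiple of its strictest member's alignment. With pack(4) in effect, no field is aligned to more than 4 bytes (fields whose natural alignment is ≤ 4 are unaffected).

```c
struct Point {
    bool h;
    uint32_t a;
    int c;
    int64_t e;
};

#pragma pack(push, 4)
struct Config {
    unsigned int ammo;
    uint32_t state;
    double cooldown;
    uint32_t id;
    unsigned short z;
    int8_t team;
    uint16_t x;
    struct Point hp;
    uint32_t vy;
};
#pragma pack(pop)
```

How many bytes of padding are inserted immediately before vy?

Point: h at 0 (size 1, align 1) → ends 1; pad 3 to align 4 for a; a at 4 (size 4, align 4) → ends 8; c at 8 (size 4, align 4) → ends 12; pad 4 to align 8 for e; e at 16 (size 8, align 8) → ends 24; total 24 bytes, alignment 8
ammo at 0 (size 4, align 4) → ends 4
state at 4 (size 4, align 4) → ends 8
cooldown at 8 (size 8, align 4) → ends 16
id at 16 (size 4, align 4) → ends 20
z at 20 (size 2, align 2) → ends 22
team at 22 (size 1, align 1) → ends 23
pad 1 to align 2 for x
x at 24 (size 2, align 2) → ends 26
pad 2 to align 4 for hp
hp at 28 (size 24, align 4) → ends 52
vy at 52 (size 4, align 4) → ends 56

0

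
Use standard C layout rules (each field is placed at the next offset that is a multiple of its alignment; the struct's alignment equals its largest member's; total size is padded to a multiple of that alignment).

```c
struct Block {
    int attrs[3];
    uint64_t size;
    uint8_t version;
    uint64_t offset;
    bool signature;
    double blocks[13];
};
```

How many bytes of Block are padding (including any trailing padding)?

attrs at 0 (size 12, align 4) → ends 12
pad 4 to align 8 for size
size at 16 (size 8, align 8) → ends 24
version at 24 (size 1, align 1) → ends 25
pad 7 to align 8 for offset
offset at 32 (size 8, align 8) → ends 40
signature at 40 (size 1, align 1) → ends 41
pad 7 to align 8 for blocks
blocks at 48 (size 104, align 8) → ends 152
total 152 bytes, alignment 8
data bytes 134, size 152 → padding 18

18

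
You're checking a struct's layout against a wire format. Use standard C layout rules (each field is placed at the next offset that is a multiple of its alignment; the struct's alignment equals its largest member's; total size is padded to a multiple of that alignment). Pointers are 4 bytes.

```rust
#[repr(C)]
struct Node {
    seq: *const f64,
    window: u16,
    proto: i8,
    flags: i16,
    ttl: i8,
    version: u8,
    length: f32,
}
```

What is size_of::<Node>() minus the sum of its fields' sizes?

0..4  seq  (4B, 4-aligned)
4..6  window  (2B, 2-aligned)
6..7  proto  (1B, 1-aligned)
7..8  -- padding (1B)
8..10  flags  (2B, 2-aligned)
10..11  ttl  (1B, 1-aligned)
11..12  version  (1B, 1-aligned)
12..16  length  (4B, 4-aligned)
sizeof = 16, alignof = 4
data bytes 15, size 16 → padding 1

1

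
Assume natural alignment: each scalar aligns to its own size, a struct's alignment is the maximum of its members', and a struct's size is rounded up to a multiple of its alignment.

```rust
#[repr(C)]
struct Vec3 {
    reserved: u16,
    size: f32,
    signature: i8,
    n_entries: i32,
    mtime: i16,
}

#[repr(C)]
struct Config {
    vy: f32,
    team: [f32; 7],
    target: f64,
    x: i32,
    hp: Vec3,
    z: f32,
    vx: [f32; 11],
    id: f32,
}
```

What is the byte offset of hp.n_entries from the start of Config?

Vec3: @0: reserved [2B, align 2] → 2; +2 pad (align 4); @4: size [4B, align 4] → 8; @8: signature [1B, align 1] → 9; +3 pad (align 4); @12: n_entries [4B, align 4] → 16; @16: mtime [2B, align 2] → 18; +2 tail pad (align 4); size 20, align 4
@0: vy [4B, align 4] → 4
@4: team [28B, align 4] → 32
@32: target [8B, align 8] → 40
@40: x [4B, align 4] → 44
@44: hp [20B, align 4] → 64
within Vec3: n_entries at 12
44 + 12 = 56

56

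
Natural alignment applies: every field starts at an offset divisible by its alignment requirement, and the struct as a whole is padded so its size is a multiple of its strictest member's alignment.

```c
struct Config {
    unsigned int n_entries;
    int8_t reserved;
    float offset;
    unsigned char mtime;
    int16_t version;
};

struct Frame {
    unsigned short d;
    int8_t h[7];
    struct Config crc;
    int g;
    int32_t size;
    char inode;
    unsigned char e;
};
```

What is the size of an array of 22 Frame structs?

880

Config: @0: n_entries [4B, align 4] → 4; @4: reserved [1B, align 1] → 5; +3 pad (align 4); @8: offset [4B, align 4] → 12; @12: mtime [1B, align 1] → 13; +1 pad (align 2); @14: version [2B, align 2] → 16; size 16, align 4
@0: d [2B, align 2] → 2
@2: h [7B, align 1] → 9
+3 pad (align 4)
@12: crc [16B, align 4] → 28
@28: g [4B, align 4] → 32
@32: size [4B, align 4] → 36
@36: inode [1B, align 1] → 37
@37: e [1B, align 1] → 38
+2 tail pad (align 4)
size 40, align 4
array of 22: 22 × 40 = 880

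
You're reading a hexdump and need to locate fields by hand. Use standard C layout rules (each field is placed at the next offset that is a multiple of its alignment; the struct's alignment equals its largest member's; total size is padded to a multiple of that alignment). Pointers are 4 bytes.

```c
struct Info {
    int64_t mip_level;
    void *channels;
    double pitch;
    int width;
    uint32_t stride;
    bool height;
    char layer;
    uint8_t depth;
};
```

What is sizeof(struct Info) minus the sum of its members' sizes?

mip_level at 0 (size 8, align 8) → ends 8
channels at 8 (size 4, align 4) → ends 12
pad 4 to align 8 for pitch
pitch at 16 (size 8, align 8) → ends 24
width at 24 (size 4, align 4) → ends 28
stride at 28 (size 4, align 4) → ends 32
height at 32 (size 1, align 1) → ends 33
layer at 33 (size 1, align 1) → ends 34
depth at 34 (size 1, align 1) → ends 35
tail pad 5 to reach multiple of 8
total 40 bytes, alignment 8
data bytes 31, size 40 → padding 9

9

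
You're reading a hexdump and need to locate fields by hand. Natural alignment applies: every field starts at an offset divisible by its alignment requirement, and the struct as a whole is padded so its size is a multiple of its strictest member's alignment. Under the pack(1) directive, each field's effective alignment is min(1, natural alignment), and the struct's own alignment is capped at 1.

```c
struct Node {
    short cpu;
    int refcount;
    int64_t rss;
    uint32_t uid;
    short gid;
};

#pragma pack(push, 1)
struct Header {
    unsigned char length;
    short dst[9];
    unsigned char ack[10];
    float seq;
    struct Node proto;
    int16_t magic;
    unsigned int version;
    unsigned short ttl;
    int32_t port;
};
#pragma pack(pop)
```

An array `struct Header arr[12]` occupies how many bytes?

828

Node: 0..2  cpu  (2B, 2-aligned); 2..4  -- padding (2B); 4..8  refcount  (4B, 4-aligned); 8..16  rss  (8B, 8-aligned); 16..20  uid  (4B, 4-aligned); 20..22  gid  (2B, 2-aligned); 22..24  -- tail padding (2B); sizeof = 24, alignof = 8
0..1  length  (1B, 1-aligned)
1..19  dst  (18B, 1-aligned)
19..29  ack  (10B, 1-aligned)
29..33  seq  (4B, 1-aligned)
33..57  proto  (24B, 1-aligned)
57..59  magic  (2B, 1-aligned)
59..63  version  (4B, 1-aligned)
63..65  ttl  (2B, 1-aligned)
65..69  port  (4B, 1-aligned)
sizeof = 69, alignof = 1
array of 12: 12 × 69 = 828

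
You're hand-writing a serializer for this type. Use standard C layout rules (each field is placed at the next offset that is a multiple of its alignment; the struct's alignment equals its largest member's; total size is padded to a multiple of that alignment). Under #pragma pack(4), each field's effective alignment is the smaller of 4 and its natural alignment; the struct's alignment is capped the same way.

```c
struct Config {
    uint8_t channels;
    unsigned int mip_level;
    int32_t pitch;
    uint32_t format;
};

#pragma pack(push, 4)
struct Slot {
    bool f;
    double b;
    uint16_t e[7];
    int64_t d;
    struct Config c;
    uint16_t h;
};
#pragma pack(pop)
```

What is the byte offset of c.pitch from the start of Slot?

44

Config: channels at 0 (size 1, align 1) → ends 1; pad 3 to align 4 for mip_level; mip_level at 4 (size 4, align 4) → ends 8; pitch at 8 (size 4, align 4) → ends 12; format at 12 (size 4, align 4) → ends 16; total 16 bytes, alignment 4
f at 0 (size 1, align 1) → ends 1
pad 3 to align 4 for b
b at 4 (size 8, align 4) → ends 12
e at 12 (size 14, align 2) → ends 26
pad 2 to align 4 for d
d at 28 (size 8, align 4) → ends 36
c at 36 (size 16, align 4) → ends 52
within Config: pitch at 8
36 + 8 = 44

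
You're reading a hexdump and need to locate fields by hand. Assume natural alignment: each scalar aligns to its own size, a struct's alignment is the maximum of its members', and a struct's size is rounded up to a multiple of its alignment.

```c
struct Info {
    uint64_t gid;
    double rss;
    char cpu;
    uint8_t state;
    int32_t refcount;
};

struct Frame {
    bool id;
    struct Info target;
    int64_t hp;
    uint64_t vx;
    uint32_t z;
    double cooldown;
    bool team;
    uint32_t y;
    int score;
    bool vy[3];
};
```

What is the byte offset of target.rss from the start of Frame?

16

Info: gid at 0 (size 8, align 8) → ends 8; rss at 8 (size 8, align 8) → ends 16; cpu at 16 (size 1, align 1) → ends 17; state at 17 (size 1, align 1) → ends 18; pad 2 to align 4 for refcount; refcount at 20 (size 4, align 4) → ends 24; total 24 bytes, alignment 8
id at 0 (size 1, align 1) → ends 1
pad 7 to align 8 for target
target at 8 (size 24, align 8) → ends 32
within Info: rss at 8
8 + 8 = 16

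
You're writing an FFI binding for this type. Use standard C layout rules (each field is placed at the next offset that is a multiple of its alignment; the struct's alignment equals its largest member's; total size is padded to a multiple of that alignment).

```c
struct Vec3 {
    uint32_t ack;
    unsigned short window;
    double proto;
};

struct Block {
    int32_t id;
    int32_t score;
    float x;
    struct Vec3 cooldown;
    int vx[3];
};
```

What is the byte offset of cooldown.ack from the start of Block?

16

Vec3: @0: ack [4B, align 4] → 4; @4: window [2B, align 2] → 6; +2 pad (align 8); @8: proto [8B, align 8] → 16; size 16, align 8
@0: id [4B, align 4] → 4
@4: score [4B, align 4] → 8
@8: x [4B, align 4] → 12
+4 pad (align 8)
@16: cooldown [16B, align 8] → 32
within Vec3: ack at 0
16 + 0 = 16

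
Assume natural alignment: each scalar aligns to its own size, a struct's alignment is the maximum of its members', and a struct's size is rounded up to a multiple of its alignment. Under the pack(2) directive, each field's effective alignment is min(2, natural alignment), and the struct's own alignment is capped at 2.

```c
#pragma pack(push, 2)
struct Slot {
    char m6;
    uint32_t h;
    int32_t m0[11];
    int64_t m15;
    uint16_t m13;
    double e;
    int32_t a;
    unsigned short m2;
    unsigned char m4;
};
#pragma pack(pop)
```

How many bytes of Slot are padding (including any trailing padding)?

2

@0: m6 [1B, align 1] → 1
+1 pad (align 2)
@2: h [4B, align 2] → 6
@6: m0 [44B, align 2] → 50
@50: m15 [8B, align 2] → 58
@58: m13 [2B, align 2] → 60
@60: e [8B, align 2] → 68
@68: a [4B, align 2] → 72
@72: m2 [2B, align 2] → 74
@74: m4 [1B, align 1] → 75
+1 tail pad (align 2)
size 76, align 2
data bytes 74, size 76 → padding 2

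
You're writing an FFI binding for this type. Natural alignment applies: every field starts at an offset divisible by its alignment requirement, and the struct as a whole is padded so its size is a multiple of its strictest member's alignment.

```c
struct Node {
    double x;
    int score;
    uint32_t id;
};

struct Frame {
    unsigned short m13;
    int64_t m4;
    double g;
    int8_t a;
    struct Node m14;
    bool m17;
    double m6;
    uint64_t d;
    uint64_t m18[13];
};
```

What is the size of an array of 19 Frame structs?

3344

Node: x at 0 (size 8, align 8) → ends 8; score at 8 (size 4, align 4) → ends 12; id at 12 (size 4, align 4) → ends 16; total 16 bytes, alignment 8
m13 at 0 (size 2, align 2) → ends 2
pad 6 to align 8 for m4
m4 at 8 (size 8, align 8) → ends 16
g at 16 (size 8, align 8) → ends 24
a at 24 (size 1, align 1) → ends 25
pad 7 to align 8 for m14
m14 at 32 (size 16, align 8) → ends 48
m17 at 48 (size 1, align 1) → ends 49
pad 7 to align 8 for m6
m6 at 56 (size 8, align 8) → ends 64
d at 64 (size 8, align 8) → ends 72
m18 at 72 (size 104, align 8) → ends 176
total 176 bytes, alignment 8
array of 19: 19 × 176 = 3344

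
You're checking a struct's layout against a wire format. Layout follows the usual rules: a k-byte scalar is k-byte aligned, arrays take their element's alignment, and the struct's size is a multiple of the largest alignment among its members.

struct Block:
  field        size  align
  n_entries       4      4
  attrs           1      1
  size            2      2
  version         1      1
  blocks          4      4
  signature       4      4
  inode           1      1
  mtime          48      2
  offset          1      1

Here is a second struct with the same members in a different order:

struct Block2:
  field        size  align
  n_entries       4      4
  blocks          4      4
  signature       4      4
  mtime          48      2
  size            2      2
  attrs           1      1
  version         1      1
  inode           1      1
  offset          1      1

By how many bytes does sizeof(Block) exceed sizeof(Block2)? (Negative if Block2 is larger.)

0..4  n_entries  (4B, 4-aligned)
4..5  attrs  (1B, 1-aligned)
5..6  -- padding (1B)
6..8  size  (2B, 2-aligned)
8..9  version  (1B, 1-aligned)
9..12  -- padding (3B)
12..16  blocks  (4B, 4-aligned)
16..20  signature  (4B, 4-aligned)
20..21  inode  (1B, 1-aligned)
21..22  -- padding (1B)
22..70  mtime  (48B, 2-aligned)
70..71  offset  (1B, 1-aligned)
71..72  -- tail padding (1B)
sizeof = 72, alignof = 4
— Block2 —
0..4  n_entries  (4B, 4-aligned)
4..8  blocks  (4B, 4-aligned)
8..12  signature  (4B, 4-aligned)
12..60  mtime  (48B, 2-aligned)
60..62  size  (2B, 2-aligned)
62..63  attrs  (1B, 1-aligned)
63..64  version  (1B, 1-aligned)
64..65  inode  (1B, 1-aligned)
65..66  offset  (1B, 1-aligned)
66..68  -- tail padding (2B)
sizeof = 68, alignof = 4
72 − 68 = 4

4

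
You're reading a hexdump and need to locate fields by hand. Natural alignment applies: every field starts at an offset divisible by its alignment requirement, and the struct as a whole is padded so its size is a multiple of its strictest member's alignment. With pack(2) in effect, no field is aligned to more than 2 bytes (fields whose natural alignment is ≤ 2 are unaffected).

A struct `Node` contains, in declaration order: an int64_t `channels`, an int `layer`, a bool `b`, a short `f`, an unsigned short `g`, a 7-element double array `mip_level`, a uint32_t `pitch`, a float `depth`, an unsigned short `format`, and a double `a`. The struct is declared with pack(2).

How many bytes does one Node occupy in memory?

92

@0: channels [8B, align 2] → 8
@8: layer [4B, align 2] → 12
@12: b [1B, align 1] → 13
+1 pad (align 2)
@14: f [2B, align 2] → 16
@16: g [2B, align 2] → 18
@18: mip_level [56B, align 2] → 74
@74: pitch [4B, align 2] → 78
@78: depth [4B, align 2] → 82
@82: format [2B, align 2] → 84
@84: a [8B, align 2] → 92
size 92, align 2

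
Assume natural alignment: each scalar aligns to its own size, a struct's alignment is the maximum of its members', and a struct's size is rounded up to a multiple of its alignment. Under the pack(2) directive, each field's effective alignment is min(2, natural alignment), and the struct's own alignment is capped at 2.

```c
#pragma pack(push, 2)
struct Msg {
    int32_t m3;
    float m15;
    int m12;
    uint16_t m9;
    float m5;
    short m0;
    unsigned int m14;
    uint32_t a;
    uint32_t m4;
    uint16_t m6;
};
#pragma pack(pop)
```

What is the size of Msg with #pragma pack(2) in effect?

0..4  m3  (4B, 2-aligned)
4..8  m15  (4B, 2-aligned)
8..12  m12  (4B, 2-aligned)
12..14  m9  (2B, 2-aligned)
14..18  m5  (4B, 2-aligned)
18..20  m0  (2B, 2-aligned)
20..24  m14  (4B, 2-aligned)
24..28  a  (4B, 2-aligned)
28..32  m4  (4B, 2-aligned)
32..34  m6  (2B, 2-aligned)
sizeof = 34, alignof = 2

34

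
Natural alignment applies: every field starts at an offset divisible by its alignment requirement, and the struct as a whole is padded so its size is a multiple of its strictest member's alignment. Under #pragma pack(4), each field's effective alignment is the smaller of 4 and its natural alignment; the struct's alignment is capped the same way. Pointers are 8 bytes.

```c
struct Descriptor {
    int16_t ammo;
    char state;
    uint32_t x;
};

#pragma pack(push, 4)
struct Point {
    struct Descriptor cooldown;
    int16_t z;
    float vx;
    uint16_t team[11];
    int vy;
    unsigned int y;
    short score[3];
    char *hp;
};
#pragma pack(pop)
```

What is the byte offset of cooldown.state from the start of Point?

2

Descriptor: ammo at 0 (size 2, align 2) → ends 2; state at 2 (size 1, align 1) → ends 3; pad 1 to align 4 for x; x at 4 (size 4, align 4) → ends 8; total 8 bytes, alignment 4
cooldown at 0 (size 8, align 4) → ends 8
within Descriptor: state at 2
0 + 2 = 2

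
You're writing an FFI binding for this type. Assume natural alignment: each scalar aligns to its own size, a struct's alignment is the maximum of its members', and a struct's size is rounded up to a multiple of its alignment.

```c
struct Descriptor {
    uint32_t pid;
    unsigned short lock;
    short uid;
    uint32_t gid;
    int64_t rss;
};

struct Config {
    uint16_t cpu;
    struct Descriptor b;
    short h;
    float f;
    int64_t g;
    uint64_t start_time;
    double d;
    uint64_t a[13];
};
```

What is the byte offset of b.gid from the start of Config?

16

Descriptor: pid at 0 (size 4, align 4) → ends 4; lock at 4 (size 2, align 2) → ends 6; uid at 6 (size 2, align 2) → ends 8; gid at 8 (size 4, align 4) → ends 12; pad 4 to align 8 for rss; rss at 16 (size 8, align 8) → ends 24; total 24 bytes, alignment 8
cpu at 0 (size 2, align 2) → ends 2
pad 6 to align 8 for b
b at 8 (size 24, align 8) → ends 32
within Descriptor: gid at 8
8 + 8 = 16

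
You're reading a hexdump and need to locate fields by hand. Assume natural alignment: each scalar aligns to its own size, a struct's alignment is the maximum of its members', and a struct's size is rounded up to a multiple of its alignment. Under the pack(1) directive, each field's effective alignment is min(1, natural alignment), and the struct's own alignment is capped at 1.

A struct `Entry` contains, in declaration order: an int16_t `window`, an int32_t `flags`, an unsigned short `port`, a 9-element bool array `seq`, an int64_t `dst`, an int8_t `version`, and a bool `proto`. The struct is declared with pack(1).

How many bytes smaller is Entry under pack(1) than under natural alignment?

13

natural layout:
  window at 0 (size 2, align 2) → ends 2
  pad 2 to align 4 for flags
  flags at 4 (size 4, align 4) → ends 8
  port at 8 (size 2, align 2) → ends 10
  seq at 10 (size 9, align 1) → ends 19
  pad 5 to align 8 for dst
  dst at 24 (size 8, align 8) → ends 32
  version at 32 (size 1, align 1) → ends 33
  proto at 33 (size 1, align 1) → ends 34
  tail pad 6 to reach multiple of 8
  total 40 bytes, alignment 8
packed(1) layout:
  window at 0 (size 2, align 1) → ends 2
  flags at 2 (size 4, align 1) → ends 6
  port at 6 (size 2, align 1) → ends 8
  seq at 8 (size 9, align 1) → ends 17
  dst at 17 (size 8, align 1) → ends 25
  version at 25 (size 1, align 1) → ends 26
  proto at 26 (size 1, align 1) → ends 27
  total 27 bytes, alignment 1
40 − 27 = 13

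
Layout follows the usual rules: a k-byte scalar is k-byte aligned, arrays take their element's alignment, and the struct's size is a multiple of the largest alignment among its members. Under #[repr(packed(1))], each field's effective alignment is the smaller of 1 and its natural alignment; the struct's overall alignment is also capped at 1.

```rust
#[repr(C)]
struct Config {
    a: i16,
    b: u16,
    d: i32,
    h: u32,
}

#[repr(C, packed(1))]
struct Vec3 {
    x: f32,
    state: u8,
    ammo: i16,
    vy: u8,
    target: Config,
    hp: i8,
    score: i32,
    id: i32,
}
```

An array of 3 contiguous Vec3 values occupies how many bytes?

87

Config: a at 0 (size 2, align 2) → ends 2; b at 2 (size 2, align 2) → ends 4; d at 4 (size 4, align 4) → ends 8; h at 8 (size 4, align 4) → ends 12; total 12 bytes, alignment 4
x at 0 (size 4, align 1) → ends 4
state at 4 (size 1, align 1) → ends 5
ammo at 5 (size 2, align 1) → ends 7
vy at 7 (size 1, align 1) → ends 8
target at 8 (size 12, align 1) → ends 20
hp at 20 (size 1, align 1) → ends 21
score at 21 (size 4, align 1) → ends 25
id at 25 (size 4, align 1) → ends 29
total 29 bytes, alignment 1
array of 3: 3 × 29 = 87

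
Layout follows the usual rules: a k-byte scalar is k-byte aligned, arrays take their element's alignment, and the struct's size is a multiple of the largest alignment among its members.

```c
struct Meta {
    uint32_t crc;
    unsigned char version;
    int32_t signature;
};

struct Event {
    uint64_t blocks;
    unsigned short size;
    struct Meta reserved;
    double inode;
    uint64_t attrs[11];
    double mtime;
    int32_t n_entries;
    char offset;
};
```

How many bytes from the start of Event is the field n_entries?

Meta: @0: crc [4B, align 4] → 4; @4: version [1B, align 1] → 5; +3 pad (align 4); @8: signature [4B, align 4] → 12; size 12, align 4
@0: blocks [8B, align 8] → 8
@8: size [2B, align 2] → 10
+2 pad (align 4)
@12: reserved [12B, align 4] → 24
@24: inode [8B, align 8] → 32
@32: attrs [88B, align 8] → 120
@120: mtime [8B, align 8] → 128
@128: n_entries [4B, align 4] → 132

128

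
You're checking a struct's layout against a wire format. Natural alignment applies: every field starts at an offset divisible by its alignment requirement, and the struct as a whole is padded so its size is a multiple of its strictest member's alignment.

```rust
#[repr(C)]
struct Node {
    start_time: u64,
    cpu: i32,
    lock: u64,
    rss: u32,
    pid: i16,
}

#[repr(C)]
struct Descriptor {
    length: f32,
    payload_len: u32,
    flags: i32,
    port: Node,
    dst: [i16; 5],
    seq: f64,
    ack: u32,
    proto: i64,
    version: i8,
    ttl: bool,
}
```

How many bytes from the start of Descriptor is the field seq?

64

Node: 0..8  start_time  (8B, 8-aligned); 8..12  cpu  (4B, 4-aligned); 12..16  -- padding (4B); 16..24  lock  (8B, 8-aligned); 24..28  rss  (4B, 4-aligned); 28..30  pid  (2B, 2-aligned); 30..32  -- tail padding (2B); sizeof = 32, alignof = 8
0..4  length  (4B, 4-aligned)
4..8  payload_len  (4B, 4-aligned)
8..12  flags  (4B, 4-aligned)
12..16  -- padding (4B)
16..48  port  (32B, 8-aligned)
48..58  dst  (10B, 2-aligned)
58..64  -- padding (6B)
64..72  seq  (8B, 8-aligned)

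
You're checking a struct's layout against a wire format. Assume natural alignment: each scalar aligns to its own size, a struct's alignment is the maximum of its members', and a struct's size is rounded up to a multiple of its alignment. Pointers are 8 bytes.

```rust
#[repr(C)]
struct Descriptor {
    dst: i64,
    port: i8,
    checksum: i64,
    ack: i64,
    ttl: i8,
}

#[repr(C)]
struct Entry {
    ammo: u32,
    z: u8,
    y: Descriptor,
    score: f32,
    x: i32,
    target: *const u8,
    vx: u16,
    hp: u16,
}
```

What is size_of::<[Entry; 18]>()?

Descriptor: 0..8  dst  (8B, 8-aligned); 8..9  port  (1B, 1-aligned); 9..16  -- padding (7B); 16..24  checksum  (8B, 8-aligned); 24..32  ack  (8B, 8-aligned); 32..33  ttl  (1B, 1-aligned); 33..40  -- tail padding (7B); sizeof = 40, alignof = 8
0..4  ammo  (4B, 4-aligned)
4..5  z  (1B, 1-aligned)
5..8  -- padding (3B)
8..48  y  (40B, 8-aligned)
48..52  score  (4B, 4-aligned)
52..56  x  (4B, 4-aligned)
56..64  target  (8B, 8-aligned)
64..66  vx  (2B, 2-aligned)
66..68  hp  (2B, 2-aligned)
68..72  -- tail padding (4B)
sizeof = 72, alignof = 8
array of 18: 18 × 72 = 1296

1296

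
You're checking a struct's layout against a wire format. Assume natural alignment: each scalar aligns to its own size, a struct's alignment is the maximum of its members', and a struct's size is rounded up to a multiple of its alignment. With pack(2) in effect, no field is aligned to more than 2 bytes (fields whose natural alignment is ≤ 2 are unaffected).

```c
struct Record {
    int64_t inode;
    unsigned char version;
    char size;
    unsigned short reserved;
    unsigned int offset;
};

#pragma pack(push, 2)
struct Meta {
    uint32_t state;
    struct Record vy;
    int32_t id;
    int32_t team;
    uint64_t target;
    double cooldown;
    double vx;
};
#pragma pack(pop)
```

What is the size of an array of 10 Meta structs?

Record: inode at 0 (size 8, align 8) → ends 8; version at 8 (size 1, align 1) → ends 9; size at 9 (size 1, align 1) → ends 10; reserved at 10 (size 2, align 2) → ends 12; offset at 12 (size 4, align 4) → ends 16; total 16 bytes, alignment 8
state at 0 (size 4, align 2) → ends 4
vy at 4 (size 16, align 2) → ends 20
id at 20 (size 4, align 2) → ends 24
team at 24 (size 4, align 2) → ends 28
target at 28 (size 8, align 2) → ends 36
cooldown at 36 (size 8, align 2) → ends 44
vx at 44 (size 8, align 2) → ends 52
total 52 bytes, alignment 2
array of 10: 10 × 52 = 520

520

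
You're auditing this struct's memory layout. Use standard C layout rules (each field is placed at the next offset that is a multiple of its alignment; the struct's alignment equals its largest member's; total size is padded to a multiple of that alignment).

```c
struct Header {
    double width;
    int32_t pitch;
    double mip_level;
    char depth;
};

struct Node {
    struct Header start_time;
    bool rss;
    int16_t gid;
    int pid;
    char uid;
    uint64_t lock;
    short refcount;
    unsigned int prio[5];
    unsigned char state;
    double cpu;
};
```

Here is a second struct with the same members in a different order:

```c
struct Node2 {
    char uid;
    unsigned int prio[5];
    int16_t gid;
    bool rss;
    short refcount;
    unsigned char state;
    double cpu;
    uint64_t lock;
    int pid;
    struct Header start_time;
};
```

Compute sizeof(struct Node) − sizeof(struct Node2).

8

Header: width at 0 (size 8, align 8) → ends 8; pitch at 8 (size 4, align 4) → ends 12; pad 4 to align 8 for mip_level; mip_level at 16 (size 8, align 8) → ends 24; depth at 24 (size 1, align 1) → ends 25; tail pad 7 to reach multiple of 8; total 32 bytes, alignment 8
start_time at 0 (size 32, align 8) → ends 32
rss at 32 (size 1, align 1) → ends 33
pad 1 to align 2 for gid
gid at 34 (size 2, align 2) → ends 36
pid at 36 (size 4, align 4) → ends 40
uid at 40 (size 1, align 1) → ends 41
pad 7 to align 8 for lock
lock at 48 (size 8, align 8) → ends 56
refcount at 56 (size 2, align 2) → ends 58
pad 2 to align 4 for prio
prio at 60 (size 20, align 4) → ends 80
state at 80 (size 1, align 1) → ends 81
pad 7 to align 8 for cpu
cpu at 88 (size 8, align 8) → ends 96
total 96 bytes, alignment 8
— Node2 —
uid at 0 (size 1, align 1) → ends 1
pad 3 to align 4 for prio
prio at 4 (size 20, align 4) → ends 24
gid at 24 (size 2, align 2) → ends 26
rss at 26 (size 1, align 1) → ends 27
pad 1 to align 2 for refcount
refcount at 28 (size 2, align 2) → ends 30
state at 30 (size 1, align 1) → ends 31
pad 1 to align 8 for cpu
cpu at 32 (size 8, align 8) → ends 40
lock at 40 (size 8, align 8) → ends 48
pid at 48 (size 4, align 4) → ends 52
pad 4 to align 8 for start_time
start_time at 56 (size 32, align 8) → ends 88
total 88 bytes, alignment 8
96 − 88 = 8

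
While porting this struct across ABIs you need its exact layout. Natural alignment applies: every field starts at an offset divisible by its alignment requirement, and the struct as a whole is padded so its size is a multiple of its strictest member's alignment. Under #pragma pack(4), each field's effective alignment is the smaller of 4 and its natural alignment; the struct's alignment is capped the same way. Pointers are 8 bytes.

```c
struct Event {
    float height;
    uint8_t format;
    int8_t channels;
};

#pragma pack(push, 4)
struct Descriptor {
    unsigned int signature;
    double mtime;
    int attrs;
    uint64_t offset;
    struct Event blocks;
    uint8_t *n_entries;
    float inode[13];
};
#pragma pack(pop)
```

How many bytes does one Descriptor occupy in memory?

Event: 0..4  height  (4B, 4-aligned); 4..5  format  (1B, 1-aligned); 5..6  channels  (1B, 1-aligned); 6..8  -- tail padding (2B); sizeof = 8, alignof = 4
0..4  signature  (4B, 4-aligned)
4..12  mtime  (8B, 4-aligned)
12..16  attrs  (4B, 4-aligned)
16..24  offset  (8B, 4-aligned)
24..32  blocks  (8B, 4-aligned)
32..40  n_entries  (8B, 4-aligned)
40..92  inode  (52B, 4-aligned)
sizeof = 92, alignof = 4

92 bytes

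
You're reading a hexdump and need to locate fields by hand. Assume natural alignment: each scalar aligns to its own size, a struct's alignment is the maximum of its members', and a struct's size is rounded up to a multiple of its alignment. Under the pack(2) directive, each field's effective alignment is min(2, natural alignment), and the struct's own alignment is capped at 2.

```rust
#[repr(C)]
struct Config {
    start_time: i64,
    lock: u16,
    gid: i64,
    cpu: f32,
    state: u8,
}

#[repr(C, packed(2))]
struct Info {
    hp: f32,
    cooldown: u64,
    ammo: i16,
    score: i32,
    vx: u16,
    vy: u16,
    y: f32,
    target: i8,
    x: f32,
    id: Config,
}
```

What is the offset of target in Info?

Config: start_time at 0 (size 8, align 8) → ends 8; lock at 8 (size 2, align 2) → ends 10; pad 6 to align 8 for gid; gid at 16 (size 8, align 8) → ends 24; cpu at 24 (size 4, align 4) → ends 28; state at 28 (size 1, align 1) → ends 29; tail pad 3 to reach multiple of 8; total 32 bytes, alignment 8
hp at 0 (size 4, align 2) → ends 4
cooldown at 4 (size 8, align 2) → ends 12
ammo at 12 (size 2, align 2) → ends 14
score at 14 (size 4, align 2) → ends 18
vx at 18 (size 2, align 2) → ends 20
vy at 20 (size 2, align 2) → ends 22
y at 22 (size 4, align 2) → ends 26
target at 26 (size 1, align 1) → ends 27

26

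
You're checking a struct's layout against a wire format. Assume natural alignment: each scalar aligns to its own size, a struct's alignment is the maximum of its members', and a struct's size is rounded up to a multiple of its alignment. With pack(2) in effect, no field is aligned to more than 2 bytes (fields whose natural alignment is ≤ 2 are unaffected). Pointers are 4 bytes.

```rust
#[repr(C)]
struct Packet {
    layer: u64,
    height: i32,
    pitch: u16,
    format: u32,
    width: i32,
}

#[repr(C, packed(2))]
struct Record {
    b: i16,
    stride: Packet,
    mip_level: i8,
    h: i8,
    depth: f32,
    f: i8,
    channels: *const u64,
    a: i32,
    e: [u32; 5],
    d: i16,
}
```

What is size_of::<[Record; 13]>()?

832

Packet: @0: layer [8B, align 8] → 8; @8: height [4B, align 4] → 12; @12: pitch [2B, align 2] → 14; +2 pad (align 4); @16: format [4B, align 4] → 20; @20: width [4B, align 4] → 24; size 24, align 8
@0: b [2B, align 2] → 2
@2: stride [24B, align 2] → 26
@26: mip_level [1B, align 1] → 27
@27: h [1B, align 1] → 28
@28: depth [4B, align 2] → 32
@32: f [1B, align 1] → 33
+1 pad (align 2)
@34: channels [4B, align 2] → 38
@38: a [4B, align 2] → 42
@42: e [20B, align 2] → 62
@62: d [2B, align 2] → 64
size 64, align 2
array of 13: 13 × 64 = 832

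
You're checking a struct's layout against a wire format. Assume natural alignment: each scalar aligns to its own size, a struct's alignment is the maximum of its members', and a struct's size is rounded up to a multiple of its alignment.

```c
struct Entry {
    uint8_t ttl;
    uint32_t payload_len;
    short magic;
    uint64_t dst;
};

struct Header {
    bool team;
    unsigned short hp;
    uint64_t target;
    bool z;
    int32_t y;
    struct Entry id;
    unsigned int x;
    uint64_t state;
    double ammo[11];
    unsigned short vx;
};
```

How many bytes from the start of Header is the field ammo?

Entry: ttl at 0 (size 1, align 1) → ends 1; pad 3 to align 4 for payload_len; payload_len at 4 (size 4, align 4) → ends 8; magic at 8 (size 2, align 2) → ends 10; pad 6 to align 8 for dst; dst at 16 (size 8, align 8) → ends 24; total 24 bytes, alignment 8
team at 0 (size 1, align 1) → ends 1
pad 1 to align 2 for hp
hp at 2 (size 2, align 2) → ends 4
pad 4 to align 8 for target
target at 8 (size 8, align 8) → ends 16
z at 16 (size 1, align 1) → ends 17
pad 3 to align 4 for y
y at 20 (size 4, align 4) → ends 24
id at 24 (size 24, align 8) → ends 48
x at 48 (size 4, align 4) → ends 52
pad 4 to align 8 for state
state at 56 (size 8, align 8) → ends 64
ammo at 64 (size 88, align 8) → ends 152

64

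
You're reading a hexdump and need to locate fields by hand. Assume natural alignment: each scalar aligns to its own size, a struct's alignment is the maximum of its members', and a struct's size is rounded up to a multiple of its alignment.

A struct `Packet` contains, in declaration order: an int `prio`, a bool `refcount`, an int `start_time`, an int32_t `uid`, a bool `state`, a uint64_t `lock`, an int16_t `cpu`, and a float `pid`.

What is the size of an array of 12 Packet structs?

480

0..4  prio  (4B, 4-aligned)
4..5  refcount  (1B, 1-aligned)
5..8  -- padding (3B)
8..12  start_time  (4B, 4-aligned)
12..16  uid  (4B, 4-aligned)
16..17  state  (1B, 1-aligned)
17..24  -- padding (7B)
24..32  lock  (8B, 8-aligned)
32..34  cpu  (2B, 2-aligned)
34..36  -- padding (2B)
36..40  pid  (4B, 4-aligned)
sizeof = 40, alignof = 8
array of 12: 12 × 40 = 480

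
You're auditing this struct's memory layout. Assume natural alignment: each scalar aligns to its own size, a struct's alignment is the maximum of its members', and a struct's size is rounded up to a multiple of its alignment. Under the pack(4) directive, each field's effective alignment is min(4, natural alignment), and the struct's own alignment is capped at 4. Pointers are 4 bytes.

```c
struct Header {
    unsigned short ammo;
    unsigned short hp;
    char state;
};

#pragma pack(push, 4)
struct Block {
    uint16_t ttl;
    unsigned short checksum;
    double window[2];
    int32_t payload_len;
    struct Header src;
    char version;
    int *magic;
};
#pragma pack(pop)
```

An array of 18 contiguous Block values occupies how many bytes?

648

Header: ammo at 0 (size 2, align 2) → ends 2; hp at 2 (size 2, align 2) → ends 4; state at 4 (size 1, align 1) → ends 5; tail pad 1 to reach multiple of 2; total 6 bytes, alignment 2
ttl at 0 (size 2, align 2) → ends 2
checksum at 2 (size 2, align 2) → ends 4
window at 4 (size 16, align 4) → ends 20
payload_len at 20 (size 4, align 4) → ends 24
src at 24 (size 6, align 2) → ends 30
version at 30 (size 1, align 1) → ends 31
pad 1 to align 4 for magic
magic at 32 (size 4, align 4) → ends 36
total 36 bytes, alignment 4
array of 18: 18 × 36 = 648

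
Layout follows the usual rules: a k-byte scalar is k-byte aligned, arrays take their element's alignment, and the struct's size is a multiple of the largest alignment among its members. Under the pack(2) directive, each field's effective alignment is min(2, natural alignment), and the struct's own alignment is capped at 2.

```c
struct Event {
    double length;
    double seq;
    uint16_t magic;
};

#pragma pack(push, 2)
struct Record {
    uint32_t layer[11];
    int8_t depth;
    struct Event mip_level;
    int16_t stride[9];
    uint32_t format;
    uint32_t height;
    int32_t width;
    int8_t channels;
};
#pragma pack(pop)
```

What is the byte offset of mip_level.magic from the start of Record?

62

Event: 0..8  length  (8B, 8-aligned); 8..16  seq  (8B, 8-aligned); 16..18  magic  (2B, 2-aligned); 18..24  -- tail padding (6B); sizeof = 24, alignof = 8
0..44  layer  (44B, 2-aligned)
44..45  depth  (1B, 1-aligned)
45..46  -- padding (1B)
46..70  mip_level  (24B, 2-aligned)
within Event: magic at 16
46 + 16 = 62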